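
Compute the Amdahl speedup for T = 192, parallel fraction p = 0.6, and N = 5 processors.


Amdahl's law: T_p = T × ((1-p) + p/N)
= 192 × ((1-0.6) + 0.6/5)
= 192 × (0.40 + 0.1200)
= 192 × 0.5200
= 99.84
Speedup = 192/99.84
= 1.92×


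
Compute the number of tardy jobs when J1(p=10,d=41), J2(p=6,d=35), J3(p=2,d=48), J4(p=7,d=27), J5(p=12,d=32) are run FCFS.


Completion vs due date:
  J1: C=10, d=41 → on time
  J2: C=16, d=35 → on time
  J3: C=18, d=48 → on time
  J4: C=25, d=27 → on time
  J5: C=37, d=32 → TARDY
Tardy jobs: J5
Count = 1


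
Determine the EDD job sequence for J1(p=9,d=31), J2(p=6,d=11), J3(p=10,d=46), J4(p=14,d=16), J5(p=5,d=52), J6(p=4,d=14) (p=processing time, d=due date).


EDD: sort by earliest due date
  J2: d=11, p=6
  J6: d=14, p=4
  J4: d=16, p=14
  J1: d=31, p=9
  J3: d=46, p=10
  J5: d=52, p=5
Order: J2 → J6 → J4 → J1 → J3 → J5


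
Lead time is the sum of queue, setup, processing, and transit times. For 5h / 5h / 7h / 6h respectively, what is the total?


Lead time = queue + setup + processing + transit
= 5 + 5 + 7 + 6
= 23 hours


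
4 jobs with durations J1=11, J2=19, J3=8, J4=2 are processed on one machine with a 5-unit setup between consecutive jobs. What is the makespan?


Makespan = Σ processing + (n-1) × setup
= (11 + 19 + 8 + 2) + (4-1)×5
= 40 + 15
= 55 time units


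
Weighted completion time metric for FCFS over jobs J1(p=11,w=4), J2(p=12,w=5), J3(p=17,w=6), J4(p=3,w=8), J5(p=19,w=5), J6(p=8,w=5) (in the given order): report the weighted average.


Completion times:
  J1: C=11, w×C=4×11=44
  J2: C=23, w×C=5×23=115
  J3: C=40, w×C=6×40=240
  J4: C=43, w×C=8×43=344
  J5: C=62, w×C=5×62=310
  J6: C=70, w×C=5×70=350
Sum w×C = 1403
Sum w = 33
Weighted avg = 1403/33
= 42.52


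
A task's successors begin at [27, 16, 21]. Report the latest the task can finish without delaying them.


LF = min of all successor start times
Successors start at: [27, 16, 21]
LF = min(27, 16, 21)
= 16


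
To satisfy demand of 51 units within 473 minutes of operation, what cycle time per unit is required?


Cycle time = available time / demand
= 473 / 51
= 9.27 min/unit


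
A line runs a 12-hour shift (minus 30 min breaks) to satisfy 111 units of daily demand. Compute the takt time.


Available = 12×60 - 30 = 690 min
Takt time = 690 / 111
= 6.22 min/unit


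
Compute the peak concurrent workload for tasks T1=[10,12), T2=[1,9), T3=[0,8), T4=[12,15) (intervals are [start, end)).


Check each time point for overlaps:
  t=1: 2 tasks active (T2, T3)
Max concurrent = 2


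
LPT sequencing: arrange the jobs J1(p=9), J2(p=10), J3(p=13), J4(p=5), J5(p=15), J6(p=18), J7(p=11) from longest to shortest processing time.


LPT: sort by longest processing time first
  J6: p=18
  J5: p=15
  J3: p=13
  J7: p=11
  J2: p=10
  J1: p=9
  J4: p=5
Order: J6 → J5 → J3 → J7 → J2 → J1 → J4


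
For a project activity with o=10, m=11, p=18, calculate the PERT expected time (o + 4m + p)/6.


te = (o + 4m + p) / 6
= (10 + 4×11 + 18) / 6
= (10 + 44 + 18) / 6
= 72 / 6
= 12.00


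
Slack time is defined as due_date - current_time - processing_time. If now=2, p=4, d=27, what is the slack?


Slack = due - current_time - processing
= 27 - 2 - 4
= 21


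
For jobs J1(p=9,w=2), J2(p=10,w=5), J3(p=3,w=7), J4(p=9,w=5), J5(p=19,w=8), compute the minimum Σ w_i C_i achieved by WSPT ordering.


WSPT order (by p/w): J3 → J4 → J2 → J5 → J1
  J3: C=3, w·C=7×3=21
  J4: C=12, w·C=5×12=60
  J2: C=22, w·C=5×22=110
  J5: C=41, w·C=8×41=328
  J1: C=50, w·C=2×50=100
Σ w·C = 619
= 619


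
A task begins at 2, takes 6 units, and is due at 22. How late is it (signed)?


Completion = 2 + 6 = 8
Lateness = C - d = 8 - 22
= -14


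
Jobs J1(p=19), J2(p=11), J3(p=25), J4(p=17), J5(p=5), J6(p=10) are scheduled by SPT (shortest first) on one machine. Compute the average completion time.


SPT order: J5 → J6 → J2 → J4 → J1 → J3
Completion times:
  J5: C=5
  J6: C=15
  J2: C=26
  J4: C=43
  J1: C=62
  J3: C=87
Sum = 238, n = 6
Mean flow = 238/6
= 39.67


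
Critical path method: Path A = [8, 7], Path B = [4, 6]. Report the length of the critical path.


Path A: 8 + 7 = 15
Path B: 4 + 6 = 10
Critical path = longest = max(15, 10)
= 15 (Path A)


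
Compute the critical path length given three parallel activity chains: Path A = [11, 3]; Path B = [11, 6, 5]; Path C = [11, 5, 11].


Path A: 11 + 3 = 14
Path B: 11 + 6 + 5 = 22
Path C: 11 + 5 + 11 = 27
Critical path = longest = max(14, 22, 27)
= 27 (Path C)


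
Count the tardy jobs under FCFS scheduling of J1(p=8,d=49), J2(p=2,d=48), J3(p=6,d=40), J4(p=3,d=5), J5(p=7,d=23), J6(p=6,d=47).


Completion vs due date:
  J1: C=8, d=49 → on time
  J2: C=10, d=48 → on time
  J3: C=16, d=40 → on time
  J4: C=19, d=5 → TARDY
  J5: C=26, d=23 → TARDY
  J6: C=32, d=47 → on time
Tardy jobs: J4, J5
Count = 2


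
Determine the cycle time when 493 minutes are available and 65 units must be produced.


Cycle time = available time / demand
= 493 / 65
= 7.58 min/unit


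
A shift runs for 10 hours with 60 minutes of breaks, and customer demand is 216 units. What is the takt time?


Available = 10×60 - 60 = 540 min
Takt time = 540 / 216
= 2.50 min/unit


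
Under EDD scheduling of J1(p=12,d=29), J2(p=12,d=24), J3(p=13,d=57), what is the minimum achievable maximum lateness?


EDD order: J2 → J1 → J3
Completion and lateness:
  J2: C=12, d=24, L=12-24=-12
  J1: C=24, d=29, L=24-29=-5
  J3: C=37, d=57, L=37-57=-20
Lmax = max(-12, -5, -20)
= -5


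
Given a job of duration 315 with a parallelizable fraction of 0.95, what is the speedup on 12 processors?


Amdahl's law: T_p = T × ((1-p) + p/N)
= 315 × ((1-0.95) + 0.95/12)
= 315 × (0.05 + 0.0792)
= 315 × 0.1292
= 40.69
Speedup = 315/40.69
= 7.74×


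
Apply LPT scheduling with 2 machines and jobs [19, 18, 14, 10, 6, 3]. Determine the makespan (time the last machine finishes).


Jobs (LPT sorted): [19, 18, 14, 10, 6, 3]
Machines: 2
  J=19 → Machine 1 (load: 0+19=19)
  J=18 → Machine 2 (load: 0+18=18)
  J=14 → Machine 2 (load: 18+14=32)
  J=10 → Machine 1 (load: 19+10=29)
  J=6 → Machine 1 (load: 29+6=35)
  J=3 → Machine 2 (load: 32+3=35)
Machine loads: [35, 35]
Makespan = max = 35 time units


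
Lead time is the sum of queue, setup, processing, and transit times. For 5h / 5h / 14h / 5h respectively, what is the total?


Lead time = queue + setup + processing + transit
= 5 + 5 + 14 + 5
= 29 hours


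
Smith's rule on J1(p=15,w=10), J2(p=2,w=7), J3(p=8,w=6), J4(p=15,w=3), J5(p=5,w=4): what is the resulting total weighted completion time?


WSPT order (by p/w): J2 → J5 → J3 → J1 → J4
  J2: C=2, w·C=7×2=14
  J5: C=7, w·C=4×7=28
  J3: C=15, w·C=6×15=90
  J1: C=30, w·C=10×30=300
  J4: C=45, w·C=3×45=135
Σ w·C = 567
= 567


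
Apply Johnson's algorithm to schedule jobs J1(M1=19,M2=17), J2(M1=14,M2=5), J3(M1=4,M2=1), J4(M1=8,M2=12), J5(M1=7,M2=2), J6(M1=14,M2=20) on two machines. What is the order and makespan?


Johnson's rule:
Group 1 (M1≤M2, sort by M1): ['J4', 'J6']
Group 2 (M1>M2, sort desc M2): ['J1', 'J2', 'J5', 'J3']
Sequence: J4 → J6 → J1 → J2 → J5 → J3
Makespan calculation:
  J4: M1 done=8, M2 done=20
  J6: M1 done=22, M2 done=42
  J1: M1 done=41, M2 done=59
  J2: M1 done=55, M2 done=64
  J5: M1 done=62, M2 done=66
  J3: M1 done=66, M2 done=67
= Sequence: J4 → J6 → J1 → J2 → J5 → J3, Makespan: 67


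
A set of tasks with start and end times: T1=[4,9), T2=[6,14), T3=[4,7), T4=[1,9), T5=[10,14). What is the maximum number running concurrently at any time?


Check each time point for overlaps:
  t=6: 4 tasks active (T1, T2, T3, T4)
Max concurrent = 4


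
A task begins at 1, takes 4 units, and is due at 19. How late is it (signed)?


Completion = 1 + 4 = 5
Lateness = C - d = 5 - 19
= -14


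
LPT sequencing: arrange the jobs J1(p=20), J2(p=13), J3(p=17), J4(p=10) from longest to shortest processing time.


LPT: sort by longest processing time first
  J1: p=20
  J3: p=17
  J2: p=13
  J4: p=10
Order: J1 → J3 → J2 → J4


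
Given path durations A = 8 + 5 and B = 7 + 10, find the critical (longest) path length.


Path A: 8 + 5 = 13
Path B: 7 + 10 = 17
Critical path = longest = max(13, 17)
= 17 (Path B)


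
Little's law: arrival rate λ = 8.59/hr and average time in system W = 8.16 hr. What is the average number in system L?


Little's law: L = λ × W
= 8.59 × 8.16
= 70.09


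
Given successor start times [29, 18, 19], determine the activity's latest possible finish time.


LF = min of all successor start times
Successors start at: [29, 18, 19]
LF = min(29, 18, 19)
= 18


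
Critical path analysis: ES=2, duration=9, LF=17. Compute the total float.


EF = ES + duration = 2 + 9 = 11
LS = LF - duration = 17 - 9 = 8
Total Float = LF - EF = 17 - 11
(or LS - ES = 8 - 2)
= 6


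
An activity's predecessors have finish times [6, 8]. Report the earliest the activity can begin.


ES = max of all predecessor completion times
Predecessors: [6, 8]
ES = max(6, 8)
= 8


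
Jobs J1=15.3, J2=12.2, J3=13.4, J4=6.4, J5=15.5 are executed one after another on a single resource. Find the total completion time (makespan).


Sequential makespan: sum all processing times
= 15.3 + 12.2 + 13.4 + 6.4 + 15.5
= 62.8 time units


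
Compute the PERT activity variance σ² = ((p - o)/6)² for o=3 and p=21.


σ² = ((p - o) / 6)² = (p - o)² / 36
= (21 - 3)² / 36
= 18² / 36
= 324 / 36
= 9.0000


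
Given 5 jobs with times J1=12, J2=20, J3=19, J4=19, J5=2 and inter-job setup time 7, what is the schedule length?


Makespan = Σ processing + (n-1) × setup
= (12 + 20 + 19 + 19 + 2) + (5-1)×7
= 72 + 28
= 100 time units


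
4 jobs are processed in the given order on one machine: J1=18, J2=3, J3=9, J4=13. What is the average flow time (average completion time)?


Completion times:
  J1: completes at 18
  J2: completes at 21
  J3: completes at 30
  J4: completes at 43
Sum = 112
Average = 112/4
= 28.00


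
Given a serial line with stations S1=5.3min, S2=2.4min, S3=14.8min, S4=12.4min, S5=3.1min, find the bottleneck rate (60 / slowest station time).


Bottleneck = longest station time
Station times: [5.3, 2.4, 14.8, 12.4, 3.1]
Max = 14.8 min
Rate = 60 / 14.8
= 4.05 units/hour (bottleneck: 14.8min)


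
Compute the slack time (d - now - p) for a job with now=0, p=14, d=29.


Slack = due - current_time - processing
= 29 - 0 - 14
= 15


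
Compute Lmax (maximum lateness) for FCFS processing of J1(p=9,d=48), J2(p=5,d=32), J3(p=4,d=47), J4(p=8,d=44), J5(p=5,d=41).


Lateness per job (L = C - d):
  J1: C=9, d=48, L=-39
  J2: C=14, d=32, L=-18
  J3: C=18, d=47, L=-29
  J4: C=26, d=44, L=-18
  J5: C=31, d=41, L=-10
Lmax = max(-39, -18, -29, -18, -10)
= -10


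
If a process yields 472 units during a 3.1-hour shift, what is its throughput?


Throughput = units / time
= 472 / 3.1
= 152.3 units/hour


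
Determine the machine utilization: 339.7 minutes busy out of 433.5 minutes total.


Utilization = busy / total × 100
= 339.7 / 433.5 × 100
= 78.4%


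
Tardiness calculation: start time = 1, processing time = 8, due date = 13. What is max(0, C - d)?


Completion = start + processing = 1 + 8 = 9
Tardiness = max(0, C - d) = max(0, 9 - 13)
= max(0, -4)
= 0


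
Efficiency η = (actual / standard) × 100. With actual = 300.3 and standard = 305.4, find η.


Efficiency = (actual / standard) × 100
= (300.3 / 305.4) × 100
= 98.3%


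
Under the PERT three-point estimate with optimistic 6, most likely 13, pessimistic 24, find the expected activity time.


te = (o + 4m + p) / 6
= (6 + 4×13 + 24) / 6
= (6 + 52 + 24) / 6
= 82 / 6
= 13.67


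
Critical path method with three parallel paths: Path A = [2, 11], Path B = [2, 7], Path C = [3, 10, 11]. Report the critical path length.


Path A: 2 + 11 = 13
Path B: 2 + 7 = 9
Path C: 3 + 10 + 11 = 24
Critical path = longest = max(13, 9, 24)
= 24 (Path C)


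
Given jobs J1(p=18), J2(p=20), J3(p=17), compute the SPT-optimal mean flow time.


SPT order: J3 → J1 → J2
Completion times:
  J3: C=17
  J1: C=35
  J2: C=55
Sum = 107, n = 3
Mean flow = 107/3
= 35.67


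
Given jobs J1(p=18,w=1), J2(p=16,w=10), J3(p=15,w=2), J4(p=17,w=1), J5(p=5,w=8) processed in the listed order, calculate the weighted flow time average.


Completion times:
  J1: C=18, w×C=1×18=18
  J2: C=34, w×C=10×34=340
  J3: C=49, w×C=2×49=98
  J4: C=66, w×C=1×66=66
  J5: C=71, w×C=8×71=568
Sum w×C = 1090
Sum w = 22
Weighted avg = 1090/22
= 49.55


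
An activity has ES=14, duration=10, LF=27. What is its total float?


EF = ES + duration = 14 + 10 = 24
LS = LF - duration = 27 - 10 = 17
Total Float = LF - EF = 27 - 24
(or LS - ES = 17 - 14)
= 3


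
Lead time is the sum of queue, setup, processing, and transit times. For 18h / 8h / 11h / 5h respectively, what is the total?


Lead time = queue + setup + processing + transit
= 18 + 8 + 11 + 5
= 42 hours


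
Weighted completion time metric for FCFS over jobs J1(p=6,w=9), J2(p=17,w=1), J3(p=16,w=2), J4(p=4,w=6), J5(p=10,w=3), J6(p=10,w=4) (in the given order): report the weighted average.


Completion times:
  J1: C=6, w×C=9×6=54
  J2: C=23, w×C=1×23=23
  J3: C=39, w×C=2×39=78
  J4: C=43, w×C=6×43=258
  J5: C=53, w×C=3×53=159
  J6: C=63, w×C=4×63=252
Sum w×C = 824
Sum w = 25
Weighted avg = 824/25
= 32.96


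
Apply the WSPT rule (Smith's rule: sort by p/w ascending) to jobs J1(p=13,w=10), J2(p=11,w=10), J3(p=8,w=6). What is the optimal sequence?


WSPT (Smith's rule): sort by p/w ascending
  J2: p/w = 11/10 = 1.100
  J1: p/w = 13/10 = 1.300
  J3: p/w = 8/6 = 1.333
Order: J2 → J1 → J3


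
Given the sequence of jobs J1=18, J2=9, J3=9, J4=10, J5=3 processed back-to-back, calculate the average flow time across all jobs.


Completion times:
  J1: completes at 18
  J2: completes at 27
  J3: completes at 36
  J4: completes at 46
  J5: completes at 49
Sum = 176
Average = 176/5
= 35.20


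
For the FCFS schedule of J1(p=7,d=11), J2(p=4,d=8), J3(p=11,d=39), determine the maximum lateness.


Lateness per job (L = C - d):
  J1: C=7, d=11, L=-4
  J2: C=11, d=8, L=3
  J3: C=22, d=39, L=-17
Lmax = max(-4, 3, -17)
= 3


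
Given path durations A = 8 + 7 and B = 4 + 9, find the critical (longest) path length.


Path A: 8 + 7 = 15
Path B: 4 + 9 = 13
Critical path = longest = max(15, 13)
= 15 (Path A)


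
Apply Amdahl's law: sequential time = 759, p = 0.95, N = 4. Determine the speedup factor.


Amdahl's law: T_p = T × ((1-p) + p/N)
= 759 × ((1-0.95) + 0.95/4)
= 759 × (0.05 + 0.2375)
= 759 × 0.2875
= 218.21
Speedup = 759/218.21
= 3.48×


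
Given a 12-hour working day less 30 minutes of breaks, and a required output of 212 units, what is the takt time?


Available = 12×60 - 30 = 690 min
Takt time = 690 / 212
= 3.25 min/unit


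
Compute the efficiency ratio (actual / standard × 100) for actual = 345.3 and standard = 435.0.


Efficiency = (actual / standard) × 100
= (345.3 / 435.0) × 100
= 79.4%


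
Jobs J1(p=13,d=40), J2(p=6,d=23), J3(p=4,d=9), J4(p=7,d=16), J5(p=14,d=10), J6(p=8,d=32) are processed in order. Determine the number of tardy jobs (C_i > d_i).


Completion vs due date:
  J1: C=13, d=40 → on time
  J2: C=19, d=23 → on time
  J3: C=23, d=9 → TARDY
  J4: C=30, d=16 → TARDY
  J5: C=44, d=10 → TARDY
  J6: C=52, d=32 → TARDY
Tardy jobs: J3, J4, J5, J6
Count = 4


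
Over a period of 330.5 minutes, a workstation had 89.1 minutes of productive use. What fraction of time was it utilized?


Utilization = busy / total × 100
= 89.1 / 330.5 × 100
= 27.0%


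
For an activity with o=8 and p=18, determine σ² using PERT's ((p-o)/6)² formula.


σ² = ((p - o) / 6)² = (p - o)² / 36
= (18 - 8)² / 36
= 10² / 36
= 100 / 36
= 2.7778


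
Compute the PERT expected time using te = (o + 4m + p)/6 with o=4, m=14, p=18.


te = (o + 4m + p) / 6
= (4 + 4×14 + 18) / 6
= (4 + 56 + 18) / 6
= 78 / 6
= 13.00


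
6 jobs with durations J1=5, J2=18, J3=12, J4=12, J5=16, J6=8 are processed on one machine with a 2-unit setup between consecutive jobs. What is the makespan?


Makespan = Σ processing + (n-1) × setup
= (5 + 18 + 12 + 12 + 16 + 8) + (6-1)×2
= 71 + 10
= 81 time units


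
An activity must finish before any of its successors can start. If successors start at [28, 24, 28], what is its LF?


LF = min of all successor start times
Successors start at: [28, 24, 28]
LF = min(28, 24, 28)
= 24


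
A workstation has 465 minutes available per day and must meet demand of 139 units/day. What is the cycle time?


Cycle time = available time / demand
= 465 / 139
= 3.35 min/unit


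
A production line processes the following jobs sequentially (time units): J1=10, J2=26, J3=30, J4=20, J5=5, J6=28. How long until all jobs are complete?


Sequential makespan: sum all processing times
= 10 + 26 + 30 + 20 + 5 + 28
= 119 time units


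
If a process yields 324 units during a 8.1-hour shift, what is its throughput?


Throughput = units / time
= 324 / 8.1
= 40.0 units/hour


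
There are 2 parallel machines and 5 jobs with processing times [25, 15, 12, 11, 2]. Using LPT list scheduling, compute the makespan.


Jobs (LPT sorted): [25, 15, 12, 11, 2]
Machines: 2
  J=25 → Machine 1 (load: 0+25=25)
  J=15 → Machine 2 (load: 0+15=15)
  J=12 → Machine 2 (load: 15+12=27)
  J=11 → Machine 1 (load: 25+11=36)
  J=2 → Machine 2 (load: 27+2=29)
Machine loads: [36, 29]
Makespan = max = 36 time units


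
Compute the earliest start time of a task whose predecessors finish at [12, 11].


ES = max of all predecessor completion times
Predecessors: [12, 11]
ES = max(12, 11)
= 12


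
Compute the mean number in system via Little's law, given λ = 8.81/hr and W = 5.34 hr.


Little's law: L = λ × W
= 8.81 × 5.34
= 47.05


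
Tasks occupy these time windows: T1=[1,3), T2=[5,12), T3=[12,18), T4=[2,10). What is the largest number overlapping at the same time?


Check each time point for overlaps:
  t=2: 2 tasks active (T1, T4)
Max concurrent = 2


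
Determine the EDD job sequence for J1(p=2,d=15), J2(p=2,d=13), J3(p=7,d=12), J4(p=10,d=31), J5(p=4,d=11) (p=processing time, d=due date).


EDD: sort by earliest due date
  J5: d=11, p=4
  J3: d=12, p=7
  J2: d=13, p=2
  J1: d=15, p=2
  J4: d=31, p=10
Order: J5 → J3 → J2 → J1 → J4


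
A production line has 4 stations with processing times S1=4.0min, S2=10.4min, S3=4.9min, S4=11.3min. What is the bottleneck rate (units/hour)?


Bottleneck = longest station time
Station times: [4.0, 10.4, 4.9, 11.3]
Max = 11.3 min
Rate = 60 / 11.3
= 5.31 units/hour (bottleneck: 11.3min)


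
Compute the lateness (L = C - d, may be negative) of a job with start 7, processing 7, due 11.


Completion = 7 + 7 = 14
Lateness = C - d = 14 - 11
= 3


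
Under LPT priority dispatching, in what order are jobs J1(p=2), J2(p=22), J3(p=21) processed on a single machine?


LPT: sort by longest processing time first
  J2: p=22
  J3: p=21
  J1: p=2
Order: J2 → J3 → J1


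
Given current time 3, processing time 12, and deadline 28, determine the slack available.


Slack = due - current_time - processing
= 28 - 3 - 12
= 13


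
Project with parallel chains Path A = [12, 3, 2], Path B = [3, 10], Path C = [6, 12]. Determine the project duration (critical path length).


Path A: 12 + 3 + 2 = 17
Path B: 3 + 10 = 13
Path C: 6 + 12 = 18
Critical path = longest = max(17, 13, 18)
= 18 (Path C)


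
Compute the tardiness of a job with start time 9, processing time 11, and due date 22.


Completion = start + processing = 9 + 11 = 20
Tardiness = max(0, C - d) = max(0, 20 - 22)
= max(0, -2)
= 0


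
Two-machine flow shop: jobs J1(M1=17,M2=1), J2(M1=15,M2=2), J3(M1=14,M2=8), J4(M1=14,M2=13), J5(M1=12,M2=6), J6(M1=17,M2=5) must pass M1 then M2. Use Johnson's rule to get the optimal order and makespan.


Johnson's rule:
Group 1 (M1≤M2, sort by M1): []
Group 2 (M1>M2, sort desc M2): ['J4', 'J3', 'J5', 'J6', 'J2', 'J1']
Sequence: J4 → J3 → J5 → J6 → J2 → J1
Makespan calculation:
  J4: M1 done=14, M2 done=27
  J3: M1 done=28, M2 done=36
  J5: M1 done=40, M2 done=46
  J6: M1 done=57, M2 done=62
  J2: M1 done=72, M2 done=74
  J1: M1 done=89, M2 done=90
= Sequence: J4 → J3 → J5 → J6 → J2 → J1, Makespan: 90


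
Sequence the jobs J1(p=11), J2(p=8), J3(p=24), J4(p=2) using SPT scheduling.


SPT: sort by shortest processing time
  J4: p=2
  J2: p=8
  J1: p=11
  J3: p=24
Order: J4 → J2 → J1 → J3


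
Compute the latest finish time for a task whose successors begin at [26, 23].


LF = min of all successor start times
Successors start at: [26, 23]
LF = min(26, 23)
= 23


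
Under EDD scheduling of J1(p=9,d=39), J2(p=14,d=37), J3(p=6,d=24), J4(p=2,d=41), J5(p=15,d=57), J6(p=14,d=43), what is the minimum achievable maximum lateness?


EDD order: J3 → J2 → J1 → J4 → J6 → J5
Completion and lateness:
  J3: C=6, d=24, L=6-24=-18
  J2: C=20, d=37, L=20-37=-17
  J1: C=29, d=39, L=29-39=-10
  J4: C=31, d=41, L=31-41=-10
  J6: C=45, d=43, L=45-43=2
  J5: C=60, d=57, L=60-57=3
Lmax = max(-18, -17, -10, -10, 2, 3)
= 3


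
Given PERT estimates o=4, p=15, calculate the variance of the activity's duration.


σ² = ((p - o) / 6)² = (p - o)² / 36
= (15 - 4)² / 36
= 11² / 36
= 121 / 36
= 3.3611


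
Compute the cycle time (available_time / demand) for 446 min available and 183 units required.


Cycle time = available time / demand
= 446 / 183
= 2.44 min/unit


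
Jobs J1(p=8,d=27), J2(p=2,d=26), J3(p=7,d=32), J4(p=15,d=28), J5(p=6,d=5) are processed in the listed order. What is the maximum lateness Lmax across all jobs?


Lateness per job (L = C - d):
  J1: C=8, d=27, L=-19
  J2: C=10, d=26, L=-16
  J3: C=17, d=32, L=-15
  J4: C=32, d=28, L=4
  J5: C=38, d=5, L=33
Lmax = max(-19, -16, -15, 4, 33)
= 33


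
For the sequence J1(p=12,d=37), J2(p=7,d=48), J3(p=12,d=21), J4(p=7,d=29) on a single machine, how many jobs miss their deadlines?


Completion vs due date:
  J1: C=12, d=37 → on time
  J2: C=19, d=48 → on time
  J3: C=31, d=21 → TARDY
  J4: C=38, d=29 → TARDY
Tardy jobs: J3, J4
Count = 2


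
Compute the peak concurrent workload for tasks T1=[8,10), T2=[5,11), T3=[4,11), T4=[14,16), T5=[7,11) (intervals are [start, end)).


Check each time point for overlaps:
  t=8: 4 tasks active (T1, T2, T3, T5)
Max concurrent = 4


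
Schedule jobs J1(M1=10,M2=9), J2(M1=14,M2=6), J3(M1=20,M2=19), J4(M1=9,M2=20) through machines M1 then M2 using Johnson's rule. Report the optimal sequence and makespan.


Johnson's rule:
Group 1 (M1≤M2, sort by M1): ['J4']
Group 2 (M1>M2, sort desc M2): ['J3', 'J1', 'J2']
Sequence: J4 → J3 → J1 → J2
Makespan calculation:
  J4: M1 done=9, M2 done=29
  J3: M1 done=29, M2 done=48
  J1: M1 done=39, M2 done=57
  J2: M1 done=53, M2 done=63
= Sequence: J4 → J3 → J1 → J2, Makespan: 63


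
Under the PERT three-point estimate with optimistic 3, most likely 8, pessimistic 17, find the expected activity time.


te = (o + 4m + p) / 6
= (3 + 4×8 + 17) / 6
= (3 + 32 + 17) / 6
= 52 / 6
= 8.67


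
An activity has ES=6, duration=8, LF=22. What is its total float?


EF = ES + duration = 6 + 8 = 14
LS = LF - duration = 22 - 8 = 14
Total Float = LF - EF = 22 - 14
(or LS - ES = 14 - 6)
= 8


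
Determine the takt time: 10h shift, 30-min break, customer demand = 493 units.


Available = 10×60 - 30 = 570 min
Takt time = 570 / 493
= 1.16 min/unit


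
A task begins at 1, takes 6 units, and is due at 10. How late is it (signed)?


Completion = 1 + 6 = 7
Lateness = C - d = 7 - 10
= -3


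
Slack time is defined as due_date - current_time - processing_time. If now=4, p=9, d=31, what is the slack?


Slack = due - current_time - processing
= 31 - 4 - 9
= 18


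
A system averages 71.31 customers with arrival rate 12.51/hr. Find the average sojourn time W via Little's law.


Little's law: L = λW → W = L / λ
= 71.31 / 12.51
= 5.70 hours


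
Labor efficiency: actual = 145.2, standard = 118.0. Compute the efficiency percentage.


Efficiency = (actual / standard) × 100
= (145.2 / 118.0) × 100
= 123.1%


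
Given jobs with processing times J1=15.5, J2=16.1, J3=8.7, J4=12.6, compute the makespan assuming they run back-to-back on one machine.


Sequential makespan: sum all processing times
= 15.5 + 16.1 + 8.7 + 12.6
= 52.9 time units


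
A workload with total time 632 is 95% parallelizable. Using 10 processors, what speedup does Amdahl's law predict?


Amdahl's law: T_p = T × ((1-p) + p/N)
= 632 × ((1-0.95) + 0.95/10)
= 632 × (0.05 + 0.0950)
= 632 × 0.1450
= 91.64
Speedup = 632/91.64
= 6.90×


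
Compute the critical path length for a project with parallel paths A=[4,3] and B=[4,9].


Path A: 4 + 3 = 7
Path B: 4 + 9 = 13
Critical path = longest = max(7, 13)
= 13 (Path B)


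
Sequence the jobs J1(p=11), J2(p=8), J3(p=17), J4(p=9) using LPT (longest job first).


LPT: sort by longest processing time first
  J3: p=17
  J1: p=11
  J4: p=9
  J2: p=8
Order: J3 → J1 → J4 → J2


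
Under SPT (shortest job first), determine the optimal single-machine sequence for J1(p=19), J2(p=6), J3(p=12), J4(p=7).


SPT: sort by shortest processing time
  J2: p=6
  J4: p=7
  J3: p=12
  J1: p=19
Order: J2 → J4 → J3 → J1


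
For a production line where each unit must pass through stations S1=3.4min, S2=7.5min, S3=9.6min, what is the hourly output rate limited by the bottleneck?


Bottleneck = longest station time
Station times: [3.4, 7.5, 9.6]
Max = 9.6 min
Rate = 60 / 9.6
= 6.25 units/hour (bottleneck: 9.6min)


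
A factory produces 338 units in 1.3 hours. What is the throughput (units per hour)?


Throughput = units / time
= 338 / 1.3
= 260.0 units/hour


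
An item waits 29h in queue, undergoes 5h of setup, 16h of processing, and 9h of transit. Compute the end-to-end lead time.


Lead time = queue + setup + processing + transit
= 29 + 5 + 16 + 9
= 59 hours


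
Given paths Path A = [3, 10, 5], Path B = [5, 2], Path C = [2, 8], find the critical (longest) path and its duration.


Path A: 3 + 10 + 5 = 18
Path B: 5 + 2 = 7
Path C: 2 + 8 = 10
Critical path = longest = max(18, 7, 10)
= 18 (Path A)


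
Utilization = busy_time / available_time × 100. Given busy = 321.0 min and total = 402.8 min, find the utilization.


Utilization = busy / total × 100
= 321.0 / 402.8 × 100
= 79.7%


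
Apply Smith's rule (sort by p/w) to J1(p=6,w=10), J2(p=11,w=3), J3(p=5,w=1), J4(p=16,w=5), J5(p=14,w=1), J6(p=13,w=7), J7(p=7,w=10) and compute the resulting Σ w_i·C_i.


WSPT order (by p/w): J1 → J7 → J6 → J4 → J2 → J3 → J5
  J1: C=6, w·C=10×6=60
  J7: C=13, w·C=10×13=130
  J6: C=26, w·C=7×26=182
  J4: C=42, w·C=5×42=210
  J2: C=53, w·C=3×53=159
  J3: C=58, w·C=1×58=58
  J5: C=72, w·C=1×72=72
Σ w·C = 871
= 871


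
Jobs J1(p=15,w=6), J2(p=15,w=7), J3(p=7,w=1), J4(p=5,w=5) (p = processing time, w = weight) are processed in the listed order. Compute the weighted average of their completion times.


Completion times:
  J1: C=15, w×C=6×15=90
  J2: C=30, w×C=7×30=210
  J3: C=37, w×C=1×37=37
  J4: C=42, w×C=5×42=210
Sum w×C = 547
Sum w = 19
Weighted avg = 547/19
= 28.79


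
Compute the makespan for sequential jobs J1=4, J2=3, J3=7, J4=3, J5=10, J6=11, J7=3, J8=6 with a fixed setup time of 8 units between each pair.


Makespan = Σ processing + (n-1) × setup
= (4 + 3 + 7 + 3 + 10 + 11 + 3 + 6) + (8-1)×8
= 47 + 56
= 103 time units


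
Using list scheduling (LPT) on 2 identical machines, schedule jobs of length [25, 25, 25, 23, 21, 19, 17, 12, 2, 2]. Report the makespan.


Jobs (LPT sorted): [25, 25, 25, 23, 21, 19, 17, 12, 2, 2]
Machines: 2
  J=25 → Machine 1 (load: 0+25=25)
  J=25 → Machine 2 (load: 0+25=25)
  J=25 → Machine 1 (load: 25+25=50)
  J=23 → Machine 2 (load: 25+23=48)
  J=21 → Machine 2 (load: 48+21=69)
  J=19 → Machine 1 (load: 50+19=69)
  J=17 → Machine 1 (load: 69+17=86)
  J=12 → Machine 2 (load: 69+12=81)
  J=2 → Machine 2 (load: 81+2=83)
  J=2 → Machine 2 (load: 83+2=85)
Machine loads: [86, 85]
Makespan = max = 86 time units


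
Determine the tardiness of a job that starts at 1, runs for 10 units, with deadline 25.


Completion = start + processing = 1 + 10 = 11
Tardiness = max(0, C - d) = max(0, 11 - 25)
= max(0, -14)
= 0


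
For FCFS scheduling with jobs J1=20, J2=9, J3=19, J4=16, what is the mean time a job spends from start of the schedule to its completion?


Completion times:
  J1: completes at 20
  J2: completes at 29
  J3: completes at 48
  J4: completes at 64
Sum = 161
Average = 161/4
= 40.25


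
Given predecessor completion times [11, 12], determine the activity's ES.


ES = max of all predecessor completion times
Predecessors: [11, 12]
ES = max(11, 12)
= 12


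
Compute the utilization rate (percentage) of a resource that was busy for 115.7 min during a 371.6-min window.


Utilization = busy / total × 100
= 115.7 / 371.6 × 100
= 31.1%


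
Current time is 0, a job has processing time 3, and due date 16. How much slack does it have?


Slack = due - current_time - processing
= 16 - 0 - 3
= 13


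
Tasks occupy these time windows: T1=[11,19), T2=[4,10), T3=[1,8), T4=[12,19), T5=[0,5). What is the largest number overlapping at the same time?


Check each time point for overlaps:
  t=4: 3 tasks active (T2, T3, T5)
Max concurrent = 3


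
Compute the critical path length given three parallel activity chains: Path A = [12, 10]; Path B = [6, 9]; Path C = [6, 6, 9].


Path A: 12 + 10 = 22
Path B: 6 + 9 = 15
Path C: 6 + 6 + 9 = 21
Critical path = longest = max(22, 15, 21)
= 22 (Path A)


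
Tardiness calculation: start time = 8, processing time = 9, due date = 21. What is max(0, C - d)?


Completion = start + processing = 8 + 9 = 17
Tardiness = max(0, C - d) = max(0, 17 - 21)
= max(0, -4)
= 0


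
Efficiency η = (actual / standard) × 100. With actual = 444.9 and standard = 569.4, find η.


Efficiency = (actual / standard) × 100
= (444.9 / 569.4) × 100
= 78.1%


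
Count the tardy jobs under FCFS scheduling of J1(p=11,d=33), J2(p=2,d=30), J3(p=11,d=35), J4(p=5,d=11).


Completion vs due date:
  J1: C=11, d=33 → on time
  J2: C=13, d=30 → on time
  J3: C=24, d=35 → on time
  J4: C=29, d=11 → TARDY
Tardy jobs: J4
Count = 1


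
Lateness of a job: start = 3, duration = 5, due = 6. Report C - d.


Completion = 3 + 5 = 8
Lateness = C - d = 8 - 6
= 2


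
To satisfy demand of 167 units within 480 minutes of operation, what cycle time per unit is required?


Cycle time = available time / demand
= 480 / 167
= 2.87 min/unit


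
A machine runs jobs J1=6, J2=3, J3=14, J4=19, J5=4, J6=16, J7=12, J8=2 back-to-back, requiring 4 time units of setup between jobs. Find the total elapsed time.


Makespan = Σ processing + (n-1) × setup
= (6 + 3 + 14 + 19 + 4 + 16 + 12 + 2) + (8-1)×4
= 76 + 28
= 104 time units


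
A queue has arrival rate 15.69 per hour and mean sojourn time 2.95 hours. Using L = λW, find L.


Little's law: L = λ × W
= 15.69 × 2.95
= 46.29


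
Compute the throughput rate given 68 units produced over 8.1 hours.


Throughput = units / time
= 68 / 8.1
= 8.4 units/hour


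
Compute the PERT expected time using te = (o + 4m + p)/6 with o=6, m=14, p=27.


te = (o + 4m + p) / 6
= (6 + 4×14 + 27) / 6
= (6 + 56 + 27) / 6
= 89 / 6
= 14.83


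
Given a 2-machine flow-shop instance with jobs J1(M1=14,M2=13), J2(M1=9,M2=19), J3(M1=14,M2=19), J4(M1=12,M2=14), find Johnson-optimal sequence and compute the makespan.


Johnson's rule:
Group 1 (M1≤M2, sort by M1): ['J2', 'J4', 'J3']
Group 2 (M1>M2, sort desc M2): ['J1']
Sequence: J2 → J4 → J3 → J1
Makespan calculation:
  J2: M1 done=9, M2 done=28
  J4: M1 done=21, M2 done=42
  J3: M1 done=35, M2 done=61
  J1: M1 done=49, M2 done=74
= Sequence: J2 → J4 → J3 → J1, Makespan: 74


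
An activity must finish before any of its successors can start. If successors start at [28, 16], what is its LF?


LF = min of all successor start times
Successors start at: [28, 16]
LF = min(28, 16)
= 16


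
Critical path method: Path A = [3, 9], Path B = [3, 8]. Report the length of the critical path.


Path A: 3 + 9 = 12
Path B: 3 + 8 = 11
Critical path = longest = max(12, 11)
= 12 (Path A)


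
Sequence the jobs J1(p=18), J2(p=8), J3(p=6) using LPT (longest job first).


LPT: sort by longest processing time first
  J1: p=18
  J2: p=8
  J3: p=6
Order: J1 → J2 → J3


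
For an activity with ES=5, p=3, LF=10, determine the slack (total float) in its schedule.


EF = ES + duration = 5 + 3 = 8
LS = LF - duration = 10 - 3 = 7
Total Float = LF - EF = 10 - 8
(or LS - ES = 7 - 5)
= 2


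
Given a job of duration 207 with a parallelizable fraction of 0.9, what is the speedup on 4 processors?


Amdahl's law: T_p = T × ((1-p) + p/N)
= 207 × ((1-0.9) + 0.9/4)
= 207 × (0.10 + 0.2250)
= 207 × 0.3250
= 67.27
Speedup = 207/67.27
= 3.08×


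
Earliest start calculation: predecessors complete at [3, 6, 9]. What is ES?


ES = max of all predecessor completion times
Predecessors: [3, 6, 9]
ES = max(3, 6, 9)
= 9


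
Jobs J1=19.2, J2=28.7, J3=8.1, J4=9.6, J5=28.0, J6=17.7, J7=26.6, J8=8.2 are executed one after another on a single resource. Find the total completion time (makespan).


Sequential makespan: sum all processing times
= 19.2 + 28.7 + 8.1 + 9.6 + 28.0 + 17.7 + 26.6 + 8.2
= 146.1 time units


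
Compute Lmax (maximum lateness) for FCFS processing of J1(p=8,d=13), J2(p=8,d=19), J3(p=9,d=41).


Lateness per job (L = C - d):
  J1: C=8, d=13, L=-5
  J2: C=16, d=19, L=-3
  J3: C=25, d=41, L=-16
Lmax = max(-5, -3, -16)
= -3


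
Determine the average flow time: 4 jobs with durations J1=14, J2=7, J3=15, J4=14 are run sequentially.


Completion times:
  J1: completes at 14
  J2: completes at 21
  J3: completes at 36
  J4: completes at 50
Sum = 121
Average = 121/4
= 30.25


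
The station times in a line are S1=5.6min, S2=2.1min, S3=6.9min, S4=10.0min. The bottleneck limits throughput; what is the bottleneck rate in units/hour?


Bottleneck = longest station time
Station times: [5.6, 2.1, 6.9, 10.0]
Max = 10.0 min
Rate = 60 / 10.0
= 6.00 units/hour (bottleneck: 10.0min)


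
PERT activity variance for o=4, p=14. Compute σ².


σ² = ((p - o) / 6)² = (p - o)² / 36
= (14 - 4)² / 36
= 10² / 36
= 100 / 36
= 2.7778


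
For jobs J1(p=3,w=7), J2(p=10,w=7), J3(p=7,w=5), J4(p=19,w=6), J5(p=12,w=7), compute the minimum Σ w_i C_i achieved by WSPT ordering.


WSPT order (by p/w): J1 → J3 → J2 → J5 → J4
  J1: C=3, w·C=7×3=21
  J3: C=10, w·C=5×10=50
  J2: C=20, w·C=7×20=140
  J5: C=32, w·C=7×32=224
  J4: C=51, w·C=6×51=306
Σ w·C = 741
= 741


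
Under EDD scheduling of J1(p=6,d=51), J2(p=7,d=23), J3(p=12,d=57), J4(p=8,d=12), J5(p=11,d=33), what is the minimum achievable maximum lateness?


EDD order: J4 → J2 → J5 → J1 → J3
Completion and lateness:
  J4: C=8, d=12, L=8-12=-4
  J2: C=15, d=23, L=15-23=-8
  J5: C=26, d=33, L=26-33=-7
  J1: C=32, d=51, L=32-51=-19
  J3: C=44, d=57, L=44-57=-13
Lmax = max(-4, -8, -7, -19, -13)
= -4


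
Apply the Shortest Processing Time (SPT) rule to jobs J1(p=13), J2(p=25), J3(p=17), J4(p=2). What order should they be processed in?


SPT: sort by shortest processing time
  J4: p=2
  J1: p=13
  J3: p=17
  J2: p=25
Order: J4 → J1 → J3 → J2


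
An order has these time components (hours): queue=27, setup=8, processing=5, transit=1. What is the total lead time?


Lead time = queue + setup + processing + transit
= 27 + 8 + 5 + 1
= 41 hours


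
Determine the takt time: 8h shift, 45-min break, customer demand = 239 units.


Available = 8×60 - 45 = 435 min
Takt time = 435 / 239
= 1.82 min/unit


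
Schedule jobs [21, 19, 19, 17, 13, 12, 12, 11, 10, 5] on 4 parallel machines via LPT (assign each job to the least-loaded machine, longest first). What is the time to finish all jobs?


Jobs (LPT sorted): [21, 19, 19, 17, 13, 12, 12, 11, 10, 5]
Machines: 4
  J=21 → Machine 1 (load: 0+21=21)
  J=19 → Machine 2 (load: 0+19=19)
  J=19 → Machine 3 (load: 0+19=19)
  J=17 → Machine 4 (load: 0+17=17)
  J=13 → Machine 4 (load: 17+13=30)
  J=12 → Machine 2 (load: 19+12=31)
  J=12 → Machine 3 (load: 19+12=31)
  J=11 → Machine 1 (load: 21+11=32)
  J=10 → Machine 4 (load: 30+10=40)
  J=5 → Machine 2 (load: 31+5=36)
Machine loads: [32, 36, 31, 40]
Makespan = max = 40 time units


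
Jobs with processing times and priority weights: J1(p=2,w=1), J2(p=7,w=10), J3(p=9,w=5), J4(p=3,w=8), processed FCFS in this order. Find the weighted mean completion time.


Completion times:
  J1: C=2, w×C=1×2=2
  J2: C=9, w×C=10×9=90
  J3: C=18, w×C=5×18=90
  J4: C=21, w×C=8×21=168
Sum w×C = 350
Sum w = 24
Weighted avg = 350/24
= 14.58


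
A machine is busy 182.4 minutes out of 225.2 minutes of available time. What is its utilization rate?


Utilization = busy / total × 100
= 182.4 / 225.2 × 100
= 81.0%


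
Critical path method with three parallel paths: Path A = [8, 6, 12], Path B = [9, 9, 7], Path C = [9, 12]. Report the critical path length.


Path A: 8 + 6 + 12 = 26
Path B: 9 + 9 + 7 = 25
Path C: 9 + 12 = 21
Critical path = longest = max(26, 25, 21)
= 26 (Path A)


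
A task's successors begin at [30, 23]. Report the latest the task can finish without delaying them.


LF = min of all successor start times
Successors start at: [30, 23]
LF = min(30, 23)
= 23


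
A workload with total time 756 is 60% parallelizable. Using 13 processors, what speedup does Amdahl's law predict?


Amdahl's law: T_p = T × ((1-p) + p/N)
= 756 × ((1-0.6) + 0.6/13)
= 756 × (0.40 + 0.0462)
= 756 × 0.4462
= 337.29
Speedup = 756/337.29
= 2.24×


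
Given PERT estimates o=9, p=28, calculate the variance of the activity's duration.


σ² = ((p - o) / 6)² = (p - o)² / 36
= (28 - 9)² / 36
= 19² / 36
= 361 / 36
= 10.0278


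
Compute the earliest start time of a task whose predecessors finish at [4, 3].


ES = max of all predecessor completion times
Predecessors: [4, 3]
ES = max(4, 3)
= 4


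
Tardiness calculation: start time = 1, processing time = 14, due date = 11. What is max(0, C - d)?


Completion = start + processing = 1 + 14 = 15
Tardiness = max(0, C - d) = max(0, 15 - 11)
= max(0, 4)
= 4


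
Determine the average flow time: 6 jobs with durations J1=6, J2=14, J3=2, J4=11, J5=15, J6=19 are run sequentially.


Completion times:
  J1: completes at 6
  J2: completes at 20
  J3: completes at 22
  J4: completes at 33
  J5: completes at 48
  J6: completes at 67
Sum = 196
Average = 196/6
= 32.67


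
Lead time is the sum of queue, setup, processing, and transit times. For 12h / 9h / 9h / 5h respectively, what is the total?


Lead time = queue + setup + processing + transit
= 12 + 9 + 9 + 5
= 35 hours


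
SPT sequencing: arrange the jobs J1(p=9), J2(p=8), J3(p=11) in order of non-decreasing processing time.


SPT: sort by shortest processing time
  J2: p=8
  J1: p=9
  J3: p=11
Order: J2 → J1 → J3


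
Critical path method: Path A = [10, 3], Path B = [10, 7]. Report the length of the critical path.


Path A: 10 + 3 = 13
Path B: 10 + 7 = 17
Critical path = longest = max(13, 17)
= 17 (Path B)


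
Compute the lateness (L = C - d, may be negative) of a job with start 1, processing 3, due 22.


Completion = 1 + 3 = 4
Lateness = C - d = 4 - 22
= -18
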